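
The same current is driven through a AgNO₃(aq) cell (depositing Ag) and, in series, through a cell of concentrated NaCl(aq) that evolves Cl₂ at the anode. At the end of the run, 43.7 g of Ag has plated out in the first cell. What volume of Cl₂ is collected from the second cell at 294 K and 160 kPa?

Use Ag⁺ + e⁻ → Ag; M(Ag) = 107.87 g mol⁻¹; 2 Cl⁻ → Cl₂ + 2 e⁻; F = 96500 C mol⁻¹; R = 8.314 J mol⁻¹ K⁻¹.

3.09 L

n(Ag) = 43.7 / 107.87 = 0.4051 mol, so n(e⁻) = 1 × 0.4051 = 0.4051 mol.
The cells are in series, so the same 0.4051 mol of electrons passes through the second cell.
2 Cl⁻ → Cl₂ + 2 e⁻ — 2 mol e⁻ per mol Cl₂, so n(Cl₂) = 0.4051/2 = 0.2026 mol.
V = nRT/P = (0.2026 × 8.314 × 294) / (160 × 10³) = 0.00309 m³ = 3.09 L.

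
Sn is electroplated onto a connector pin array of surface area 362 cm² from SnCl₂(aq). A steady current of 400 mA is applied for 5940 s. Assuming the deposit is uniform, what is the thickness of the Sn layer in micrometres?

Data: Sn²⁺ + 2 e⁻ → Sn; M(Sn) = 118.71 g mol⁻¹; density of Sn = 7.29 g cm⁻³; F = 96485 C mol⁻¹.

Q = I·t = 0.4000 × 5940.0 = 2376 C; n(e⁻) = 0.02463 mol.
n(Sn) = n(e⁻)/2 = 0.01231 mol, so m = 0.01231 × 118.71 = 1.462 g.
Volume = m/ρ = 1.462 / 7.29 = 0.2005 cm³.
Thickness = V/A = 0.2005 / 362 = 5.54 × 10⁻⁴ cm = 5.54 μm.

5.54 μm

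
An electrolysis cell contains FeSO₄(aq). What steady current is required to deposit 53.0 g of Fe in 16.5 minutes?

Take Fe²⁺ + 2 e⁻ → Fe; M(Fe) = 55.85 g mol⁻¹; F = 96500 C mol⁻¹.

n(Fe) = 53.0 / 55.85 = 0.9490 mol.
n(e⁻) = 2 × 0.9490 = 1.898 mol.
Q = n(e⁻)·F = 1.898 × 96500 = 183200 C.
I = Q/t = 183200 / 990.00 s = 185 A.

185 A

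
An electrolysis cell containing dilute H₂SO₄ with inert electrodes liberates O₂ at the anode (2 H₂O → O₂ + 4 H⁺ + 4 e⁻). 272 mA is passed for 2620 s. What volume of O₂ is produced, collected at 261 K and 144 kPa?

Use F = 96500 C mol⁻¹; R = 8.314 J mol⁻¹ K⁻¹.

0.0278 L

Q = I·t = 0.2720 A × 2620.0 s = 712.6 C.
n(e⁻) = Q/F = 712.6 / 96500 = 0.007385 mol.
4 electrons are transferred per O₂ molecule, so n(O₂) = 0.007385 / 4 = 0.001846 mol.
V = nRT/P = (0.001846 × 8.314 × 261) / (144 × 10³ Pa) = 2.78 × 10⁻⁵ m³ = 0.0278 L.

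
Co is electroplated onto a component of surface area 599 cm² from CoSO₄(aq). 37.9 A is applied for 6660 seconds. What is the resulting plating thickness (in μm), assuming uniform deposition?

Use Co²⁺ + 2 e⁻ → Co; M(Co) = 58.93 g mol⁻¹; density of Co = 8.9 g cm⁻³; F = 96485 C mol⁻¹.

Q = I·t = 37.90 × 6660.0 = 252400 C; n(e⁻) = 2.616 mol.
n(Co) = n(e⁻)/2 = 1.308 mol, so m = 1.308 × 58.93 = 77.08 g.
Volume = m/ρ = 77.08 / 8.9 = 8.661 cm³.
Thickness = V/A = 8.661 / 599 = 0.0145 cm = 145 μm.

145 μm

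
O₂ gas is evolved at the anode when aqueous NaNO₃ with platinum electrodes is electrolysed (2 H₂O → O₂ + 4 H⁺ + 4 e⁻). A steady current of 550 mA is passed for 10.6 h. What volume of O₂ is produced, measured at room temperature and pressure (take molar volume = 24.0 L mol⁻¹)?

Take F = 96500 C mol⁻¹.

1.30 L

Q = I·t = 0.5500 A × 38160 s = 20990 C.
n(e⁻) = Q/F = 20990 / 96500 = 0.2175 mol.
4 electrons are transferred per O₂ molecule, so n(O₂) = 0.2175 / 4 = 0.05437 mol.
V = n × V_m = 0.05437 × 24.0 = 1.30 L.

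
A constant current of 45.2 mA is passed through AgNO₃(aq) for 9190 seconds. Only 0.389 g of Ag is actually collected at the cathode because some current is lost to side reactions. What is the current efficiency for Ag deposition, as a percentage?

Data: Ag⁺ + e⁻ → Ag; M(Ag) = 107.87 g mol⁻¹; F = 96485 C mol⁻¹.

83.8 %

Q = I·t = 0.04520 × 9190.0 = 415.4 C; n(e⁻) = 415.4/96485 = 0.004305 mol.
Theoretical n(Ag) = n(e⁻)/1 = 0.004305 mol, i.e. m_theo = 0.004305 × 107.87 = 0.4644 g.
Efficiency = m_actual / m_theo = 0.389 / 0.4644 = 83.8 %.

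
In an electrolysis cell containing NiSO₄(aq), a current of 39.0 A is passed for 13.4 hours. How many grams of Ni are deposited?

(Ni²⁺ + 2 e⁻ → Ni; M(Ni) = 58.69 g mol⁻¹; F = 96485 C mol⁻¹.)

Q = I·t = 39.00 A × 48240 s = 1881000 C.
n(e⁻) = Q/F = 1881000 / 96485 = 19.50 mol.
Ni²⁺ + 2 e⁻ → Ni, so n(Ni) = n(e⁻)/2 = 9.749 mol.
m = n·M = 9.749 × 58.69 = 572 g.

572 g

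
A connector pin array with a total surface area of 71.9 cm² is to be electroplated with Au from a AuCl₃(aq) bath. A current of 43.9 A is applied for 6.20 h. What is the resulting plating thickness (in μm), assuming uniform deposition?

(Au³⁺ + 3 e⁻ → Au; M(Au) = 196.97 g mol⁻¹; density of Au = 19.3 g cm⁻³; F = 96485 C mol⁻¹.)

4800 μm

Q = I·t = 43.90 × 22320 = 979800 C; n(e⁻) = 10.16 mol.
n(Au) = n(e⁻)/3 = 3.385 mol, so m = 3.385 × 196.97 = 666.8 g.
Volume = m/ρ = 666.8 / 19.3 = 34.55 cm³.
Thickness = V/A = 34.55 / 71.9 = 0.480 cm = 4800 μm.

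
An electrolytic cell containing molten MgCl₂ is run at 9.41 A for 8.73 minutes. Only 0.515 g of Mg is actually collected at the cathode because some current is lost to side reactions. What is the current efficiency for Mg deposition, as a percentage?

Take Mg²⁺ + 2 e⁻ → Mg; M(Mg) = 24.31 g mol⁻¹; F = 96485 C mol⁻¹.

Q = I·t = 9.410 × 523.80 = 4929 C; n(e⁻) = 4929/96485 = 0.05109 mol.
Theoretical n(Mg) = n(e⁻)/2 = 0.02554 mol, i.e. m_theo = 0.02554 × 24.31 = 0.6209 g.
Efficiency = m_actual / m_theo = 0.515 / 0.6209 = 82.9 %.

82.9 %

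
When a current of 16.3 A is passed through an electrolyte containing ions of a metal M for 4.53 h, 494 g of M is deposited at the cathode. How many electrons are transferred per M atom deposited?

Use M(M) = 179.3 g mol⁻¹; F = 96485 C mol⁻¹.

Q = I·t = 16.30 A × 16308 s = 265800 C, so n(e⁻) = 265800/96485 = 2.755 mol.
n(M) deposited = 494 / 179.3 = 2.755 mol.
Electrons per atom = n(e⁻)/n(M) = 2.755 / 2.755 = 1.00 ≈ 1, so the ion is M⁺.

1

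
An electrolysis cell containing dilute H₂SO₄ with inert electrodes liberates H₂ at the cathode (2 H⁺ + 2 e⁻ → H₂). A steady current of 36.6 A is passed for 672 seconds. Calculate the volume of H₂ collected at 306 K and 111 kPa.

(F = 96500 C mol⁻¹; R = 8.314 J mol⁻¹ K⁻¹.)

Q = I·t = 36.60 A × 672.00 s = 24600 C.
n(e⁻) = Q/F = 24600 / 96500 = 0.2549 mol.
2 electrons are transferred per H₂ molecule, so n(H₂) = 0.2549 / 2 = 0.1274 mol.
V = nRT/P = (0.1274 × 8.314 × 306) / (111 × 10³ Pa) = 0.00292 m³ = 2.92 L.

2.92 L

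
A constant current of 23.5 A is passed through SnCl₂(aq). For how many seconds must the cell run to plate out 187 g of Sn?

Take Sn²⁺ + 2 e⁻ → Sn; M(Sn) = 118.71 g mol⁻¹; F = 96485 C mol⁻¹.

n(Sn) = m/M = 187 / 118.71 = 1.575 mol.
Each Sn atom requires 2 electrons, so n(e⁻) = 2 × 1.575 = 3.151 mol.
Q = n(e⁻)·F = 3.151 × 96485 = 304000 C.
t = Q/I = 304000 / 23.50 A = 12940 s.

12900 s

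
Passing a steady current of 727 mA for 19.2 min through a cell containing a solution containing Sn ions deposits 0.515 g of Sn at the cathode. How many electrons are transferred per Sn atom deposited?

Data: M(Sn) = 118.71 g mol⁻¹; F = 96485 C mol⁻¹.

2

Q = I·t = 0.7270 A × 1152.0 s = 837.5 C, so n(e⁻) = 837.5/96485 = 0.008680 mol.
n(Sn) deposited = 0.515 / 118.71 = 0.004338 mol.
Electrons per atom = n(e⁻)/n(Sn) = 0.008680 / 0.004338 = 2.00 ≈ 2, so the ion is Sn²⁺.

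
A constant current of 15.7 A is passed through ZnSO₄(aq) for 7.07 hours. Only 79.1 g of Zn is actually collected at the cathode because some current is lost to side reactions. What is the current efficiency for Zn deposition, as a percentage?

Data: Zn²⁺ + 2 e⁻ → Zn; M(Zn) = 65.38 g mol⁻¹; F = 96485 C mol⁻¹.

Q = I·t = 15.70 × 25452 = 399600 C; n(e⁻) = 399600/96485 = 4.142 mol.
Theoretical n(Zn) = n(e⁻)/2 = 2.071 mol, i.e. m_theo = 2.071 × 65.38 = 135.4 g.
Efficiency = m_actual / m_theo = 79.1 / 135.4 = 58.4 %.

58.4 %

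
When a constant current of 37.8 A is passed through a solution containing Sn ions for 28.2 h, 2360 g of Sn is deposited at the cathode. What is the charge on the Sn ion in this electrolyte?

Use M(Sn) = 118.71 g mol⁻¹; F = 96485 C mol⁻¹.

Q = I·t = 37.80 A × 101520 s = 3837000 C, so n(e⁻) = 3837000/96485 = 39.77 mol.
n(Sn) deposited = 2360 / 118.71 = 19.88 mol.
Electrons per atom = n(e⁻)/n(Sn) = 39.77 / 19.88 = 2.00 ≈ 2, so the ion is Sn²⁺.

+2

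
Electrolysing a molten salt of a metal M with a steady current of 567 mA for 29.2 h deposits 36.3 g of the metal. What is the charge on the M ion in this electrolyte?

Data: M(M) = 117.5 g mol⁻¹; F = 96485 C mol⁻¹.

Q = I·t = 0.5670 A × 105120 s = 59600 C, so n(e⁻) = 59600/96485 = 0.6177 mol.
n(M) deposited = 36.3 / 117.5 = 0.3089 mol.
Electrons per atom = n(e⁻)/n(M) = 0.6177 / 0.3089 = 2.00 ≈ 2, so the ion is M²⁺.

+2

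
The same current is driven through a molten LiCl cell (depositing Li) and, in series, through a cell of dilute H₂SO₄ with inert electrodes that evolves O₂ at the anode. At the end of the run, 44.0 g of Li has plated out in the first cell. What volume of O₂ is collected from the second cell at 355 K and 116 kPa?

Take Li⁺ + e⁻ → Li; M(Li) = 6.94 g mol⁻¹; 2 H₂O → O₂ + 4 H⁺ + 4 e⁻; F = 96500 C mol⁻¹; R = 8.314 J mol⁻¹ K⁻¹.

40.3 L

n(Li) = 44.0 / 6.94 = 6.340 mol, so n(e⁻) = 1 × 6.340 = 6.340 mol.
The cells are in series, so the same 6.340 mol of electrons passes through the second cell.
2 H₂O → O₂ + 4 H⁺ + 4 e⁻ — 4 mol e⁻ per mol O₂, so n(O₂) = 6.340/4 = 1.585 mol.
V = nRT/P = (1.585 × 8.314 × 355) / (116 × 10³) = 0.0403 m³ = 40.3 L.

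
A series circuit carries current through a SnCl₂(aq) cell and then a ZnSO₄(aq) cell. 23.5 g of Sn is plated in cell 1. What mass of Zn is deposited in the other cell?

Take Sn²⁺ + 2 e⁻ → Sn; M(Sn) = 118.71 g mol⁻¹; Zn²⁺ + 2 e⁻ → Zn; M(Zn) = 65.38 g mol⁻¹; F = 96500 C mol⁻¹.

n(Sn) = 23.5 / 118.71 = 0.1980 mol.
Since Sn²⁺ + 2 e⁻ → Sn, n(e⁻) passed = 2 × 0.1980 = 0.3959 mol.
Cells in series carry the same charge, so the same 0.3959 mol of electrons passes through cell 2.
Zn²⁺ + 2 e⁻ → Zn, so n(Zn) = 0.3959 / 2 = 0.1980 mol.
m(Zn) = 0.1980 × 65.38 = 12.9 g.

12.9 g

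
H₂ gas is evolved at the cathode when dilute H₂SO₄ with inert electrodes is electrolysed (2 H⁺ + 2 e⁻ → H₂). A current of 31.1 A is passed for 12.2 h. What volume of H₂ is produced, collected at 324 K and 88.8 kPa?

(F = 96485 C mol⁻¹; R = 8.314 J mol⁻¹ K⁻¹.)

215 L

Q = I·t = 31.10 A × 43920 s = 1366000 C.
n(e⁻) = Q/F = 1366000 / 96485 = 14.16 mol.
2 electrons are transferred per H₂ molecule, so n(H₂) = 14.16 / 2 = 7.078 mol.
V = nRT/P = (7.078 × 8.314 × 324) / (88.8 × 10³ Pa) = 0.215 m³ = 215 L.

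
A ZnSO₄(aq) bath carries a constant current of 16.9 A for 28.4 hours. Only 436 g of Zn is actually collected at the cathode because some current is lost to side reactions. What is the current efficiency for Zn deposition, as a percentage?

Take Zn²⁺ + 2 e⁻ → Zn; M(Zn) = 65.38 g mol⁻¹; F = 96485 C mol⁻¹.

Q = I·t = 16.90 × 102240 = 1728000 C; n(e⁻) = 1728000/96485 = 17.91 mol.
Theoretical n(Zn) = n(e⁻)/2 = 8.954 mol, i.e. m_theo = 8.954 × 65.38 = 585.4 g.
Efficiency = m_actual / m_theo = 436 / 585.4 = 74.5 %.

74.5 %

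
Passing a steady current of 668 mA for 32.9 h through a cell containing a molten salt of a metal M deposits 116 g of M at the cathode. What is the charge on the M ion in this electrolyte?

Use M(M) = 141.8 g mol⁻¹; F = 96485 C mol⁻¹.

Q = I·t = 0.6680 A × 118440 s = 79120 C, so n(e⁻) = 79120/96485 = 0.8200 mol.
n(M) deposited = 116 / 141.8 = 0.8181 mol.
Electrons per atom = n(e⁻)/n(M) = 0.8200 / 0.8181 = 1.00 ≈ 1, so the ion is M⁺.

+1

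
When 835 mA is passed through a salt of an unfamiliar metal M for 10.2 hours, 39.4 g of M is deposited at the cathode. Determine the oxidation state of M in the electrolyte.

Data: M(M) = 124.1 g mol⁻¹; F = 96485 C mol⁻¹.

Q = I·t = 0.8350 A × 36720 s = 30660 C, so n(e⁻) = 30660/96485 = 0.3178 mol.
n(M) deposited = 39.4 / 124.1 = 0.3175 mol.
Electrons per atom = n(e⁻)/n(M) = 0.3178 / 0.3175 = 1.00 ≈ 1, so the ion is M⁺.

+1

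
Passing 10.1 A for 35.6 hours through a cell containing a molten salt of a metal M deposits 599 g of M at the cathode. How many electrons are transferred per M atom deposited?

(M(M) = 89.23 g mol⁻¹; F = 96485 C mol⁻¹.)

2

Q = I·t = 10.10 A × 128160 s = 1294000 C, so n(e⁻) = 1294000/96485 = 13.42 mol.
n(M) deposited = 599 / 89.23 = 6.713 mol.
Electrons per atom = n(e⁻)/n(M) = 13.42 / 6.713 = 2.00 ≈ 2, so the ion is M²⁺.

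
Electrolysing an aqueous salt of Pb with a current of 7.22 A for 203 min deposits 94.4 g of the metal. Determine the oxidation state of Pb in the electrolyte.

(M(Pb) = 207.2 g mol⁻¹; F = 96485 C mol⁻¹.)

+2

Q = I·t = 7.220 A × 12180 s = 87940 C, so n(e⁻) = 87940/96485 = 0.9114 mol.
n(Pb) deposited = 94.4 / 207.2 = 0.4556 mol.
Electrons per atom = n(e⁻)/n(Pb) = 0.9114 / 0.4556 = 2.00 ≈ 2, so the ion is Pb²⁺.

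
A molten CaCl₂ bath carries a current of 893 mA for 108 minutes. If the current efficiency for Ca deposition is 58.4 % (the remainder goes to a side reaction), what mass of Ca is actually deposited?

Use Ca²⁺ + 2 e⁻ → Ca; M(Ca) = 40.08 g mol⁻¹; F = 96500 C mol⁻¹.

Q = I·t = 0.8930 × 6480.0 = 5787 C.
n(e⁻) = 5787/96500 = 0.05997 mol; theoretically n(Ca) = 0.05997/2 = 0.02998 mol, m_theo = 1.202 g.
At 58.4 % efficiency, m_actual = 0.584 × 1.202 = 0.702 g.

0.702 g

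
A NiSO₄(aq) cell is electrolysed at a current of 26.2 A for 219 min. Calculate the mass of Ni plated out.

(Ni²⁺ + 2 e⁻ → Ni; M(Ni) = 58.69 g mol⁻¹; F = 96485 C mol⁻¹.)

105 g

Q = I·t = 26.20 A × 13140 s = 344300 C.
n(e⁻) = Q/F = 344300 / 96485 = 3.568 mol.
Ni²⁺ + 2 e⁻ → Ni, so n(Ni) = n(e⁻)/2 = 1.784 mol.
m = n·M = 1.784 × 58.69 = 105 g.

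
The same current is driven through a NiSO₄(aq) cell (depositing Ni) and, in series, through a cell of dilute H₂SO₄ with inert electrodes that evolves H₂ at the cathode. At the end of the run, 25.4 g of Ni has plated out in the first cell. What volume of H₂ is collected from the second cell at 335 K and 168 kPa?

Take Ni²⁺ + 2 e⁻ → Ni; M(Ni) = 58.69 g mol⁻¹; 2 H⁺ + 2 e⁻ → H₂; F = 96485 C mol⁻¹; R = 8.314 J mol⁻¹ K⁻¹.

n(Ni) = 25.4 / 58.69 = 0.4328 mol, so n(e⁻) = 2 × 0.4328 = 0.8656 mol.
The cells are in series, so the same 0.8656 mol of electrons passes through the second cell.
2 H⁺ + 2 e⁻ → H₂ — 2 mol e⁻ per mol H₂, so n(H₂) = 0.8656/2 = 0.4328 mol.
V = nRT/P = (0.4328 × 8.314 × 335) / (168 × 10³) = 0.00717 m³ = 7.17 L.

7.17 L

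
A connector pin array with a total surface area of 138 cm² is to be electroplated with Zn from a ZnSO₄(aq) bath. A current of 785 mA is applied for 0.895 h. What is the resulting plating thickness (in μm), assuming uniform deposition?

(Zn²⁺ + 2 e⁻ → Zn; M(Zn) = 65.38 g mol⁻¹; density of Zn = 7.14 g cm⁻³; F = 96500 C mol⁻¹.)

Q = I·t = 0.7850 × 3222.0 = 2529 C; n(e⁻) = 0.02621 mol.
n(Zn) = n(e⁻)/2 = 0.01311 mol, so m = 0.01311 × 65.38 = 0.8568 g.
Volume = m/ρ = 0.8568 / 7.14 = 0.1200 cm³.
Thickness = V/A = 0.1200 / 138 = 8.70 × 10⁻⁴ cm = 8.70 μm.

8.70 μm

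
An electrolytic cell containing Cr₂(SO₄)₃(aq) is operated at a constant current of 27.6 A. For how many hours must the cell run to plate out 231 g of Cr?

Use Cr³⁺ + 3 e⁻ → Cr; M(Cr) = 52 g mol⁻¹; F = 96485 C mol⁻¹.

n(Cr) = m/M = 231 / 52 = 4.442 mol.
Each Cr atom requires 3 electrons, so n(e⁻) = 3 × 4.442 = 13.33 mol.
Q = n(e⁻)·F = 13.33 × 96485 = 1286000 C.
t = Q/I = 1286000 / 27.60 A = 46590 s = 12.9 h.

12.9 h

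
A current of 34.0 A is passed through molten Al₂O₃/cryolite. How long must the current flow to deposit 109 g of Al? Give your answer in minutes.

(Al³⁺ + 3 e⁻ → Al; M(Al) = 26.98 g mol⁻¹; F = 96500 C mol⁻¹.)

573 min

n(Al) = m/M = 109 / 26.98 = 4.040 mol.
Each Al atom requires 3 electrons, so n(e⁻) = 3 × 4.040 = 12.12 mol.
Q = n(e⁻)·F = 12.12 × 96500 = 1170000 C.
t = Q/I = 1170000 / 34.00 A = 34400 s = 573 min.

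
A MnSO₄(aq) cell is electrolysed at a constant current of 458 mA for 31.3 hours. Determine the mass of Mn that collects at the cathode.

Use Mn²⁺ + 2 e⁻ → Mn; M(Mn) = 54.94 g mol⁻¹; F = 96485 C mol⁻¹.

Q = I·t = 0.4580 A × 112680 s = 51610 C.
n(e⁻) = Q/F = 51610 / 96485 = 0.5349 mol.
Mn²⁺ + 2 e⁻ → Mn, so n(Mn) = n(e⁻)/2 = 0.2674 mol.
m = n·M = 0.2674 × 54.94 = 14.7 g.

14.7 g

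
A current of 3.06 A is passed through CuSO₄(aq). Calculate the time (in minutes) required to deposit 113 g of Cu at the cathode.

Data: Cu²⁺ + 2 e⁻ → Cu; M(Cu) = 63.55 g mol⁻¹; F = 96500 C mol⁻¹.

n(Cu) = m/M = 113 / 63.55 = 1.778 mol.
Each Cu atom requires 2 electrons, so n(e⁻) = 2 × 1.778 = 3.556 mol.
Q = n(e⁻)·F = 3.556 × 96500 = 343200 C.
t = Q/I = 343200 / 3.060 A = 112100 s = 1870 min.

1870 min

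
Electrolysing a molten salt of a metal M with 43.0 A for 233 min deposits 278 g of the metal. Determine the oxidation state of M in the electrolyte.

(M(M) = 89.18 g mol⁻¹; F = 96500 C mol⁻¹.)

Q = I·t = 43.00 A × 13980 s = 601100 C, so n(e⁻) = 601100/96500 = 6.229 mol.
n(M) deposited = 278 / 89.18 = 3.117 mol.
Electrons per atom = n(e⁻)/n(M) = 6.229 / 3.117 = 2.00 ≈ 2, so the ion is M²⁺.

+2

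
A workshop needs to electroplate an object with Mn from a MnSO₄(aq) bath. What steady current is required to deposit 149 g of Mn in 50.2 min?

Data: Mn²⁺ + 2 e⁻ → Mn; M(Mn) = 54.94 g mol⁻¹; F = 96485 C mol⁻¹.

174 A

n(Mn) = 149 / 54.94 = 2.712 mol.
n(e⁻) = 2 × 2.712 = 5.424 mol.
Q = n(e⁻)·F = 5.424 × 96485 = 523300 C.
I = Q/t = 523300 / 3012.0 s = 174 A.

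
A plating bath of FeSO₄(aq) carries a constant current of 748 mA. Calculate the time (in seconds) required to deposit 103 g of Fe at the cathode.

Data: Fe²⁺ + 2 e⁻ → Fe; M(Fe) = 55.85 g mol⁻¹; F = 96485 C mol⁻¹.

4.76 × 10⁵ s

n(Fe) = m/M = 103 / 55.85 = 1.844 mol.
Each Fe atom requires 2 electrons, so n(e⁻) = 2 × 1.844 = 3.688 mol.
Q = n(e⁻)·F = 3.688 × 96485 = 355900 C.
t = Q/I = 355900 / 0.7480 A = 475800 s.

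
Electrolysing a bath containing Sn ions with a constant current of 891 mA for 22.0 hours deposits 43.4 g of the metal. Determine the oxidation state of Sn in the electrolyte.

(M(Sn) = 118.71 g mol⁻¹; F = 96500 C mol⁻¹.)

Q = I·t = 0.8910 A × 79200 s = 70570 C, so n(e⁻) = 70570/96500 = 0.7313 mol.
n(Sn) deposited = 43.4 / 118.71 = 0.3656 mol.
Electrons per atom = n(e⁻)/n(Sn) = 0.7313 / 0.3656 = 2.00 ≈ 2, so the ion is Sn²⁺.

+2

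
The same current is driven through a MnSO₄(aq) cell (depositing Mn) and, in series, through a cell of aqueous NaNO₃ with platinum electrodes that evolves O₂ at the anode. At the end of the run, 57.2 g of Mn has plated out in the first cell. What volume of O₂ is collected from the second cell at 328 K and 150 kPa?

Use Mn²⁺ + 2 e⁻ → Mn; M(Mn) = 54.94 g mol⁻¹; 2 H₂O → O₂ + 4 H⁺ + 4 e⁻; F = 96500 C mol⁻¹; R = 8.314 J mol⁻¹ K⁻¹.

n(Mn) = 57.2 / 54.94 = 1.041 mol, so n(e⁻) = 2 × 1.041 = 2.082 mol.
The cells are in series, so the same 2.082 mol of electrons passes through the second cell.
2 H₂O → O₂ + 4 H⁺ + 4 e⁻ — 4 mol e⁻ per mol O₂, so n(O₂) = 2.082/4 = 0.5206 mol.
V = nRT/P = (0.5206 × 8.314 × 328) / (150 × 10³) = 0.00946 m³ = 9.46 L.

9.46 L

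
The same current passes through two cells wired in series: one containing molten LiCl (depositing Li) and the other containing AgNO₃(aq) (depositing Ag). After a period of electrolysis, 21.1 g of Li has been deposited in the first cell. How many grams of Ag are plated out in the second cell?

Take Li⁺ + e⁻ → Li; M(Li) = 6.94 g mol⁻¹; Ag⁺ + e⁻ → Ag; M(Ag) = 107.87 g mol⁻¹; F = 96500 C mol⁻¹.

328 g

n(Li) = 21.1 / 6.94 = 3.040 mol.
Since Li⁺ + e⁻ → Li, n(e⁻) passed = 1 × 3.040 = 3.040 mol.
Cells in series carry the same charge, so the same 3.040 mol of electrons passes through cell 2.
Ag⁺ + e⁻ → Ag, so n(Ag) = 3.040 / 1 = 3.040 mol.
m(Ag) = 3.040 × 107.87 = 328 g.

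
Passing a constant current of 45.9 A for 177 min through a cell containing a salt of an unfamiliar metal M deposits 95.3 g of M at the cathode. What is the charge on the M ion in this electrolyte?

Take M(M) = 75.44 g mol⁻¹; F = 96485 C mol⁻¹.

Q = I·t = 45.90 A × 10620 s = 487500 C, so n(e⁻) = 487500/96485 = 5.052 mol.
n(M) deposited = 95.3 / 75.44 = 1.263 mol.
Electrons per atom = n(e⁻)/n(M) = 5.052 / 1.263 = 4.00 ≈ 4, so the ion is M⁴⁺.

+4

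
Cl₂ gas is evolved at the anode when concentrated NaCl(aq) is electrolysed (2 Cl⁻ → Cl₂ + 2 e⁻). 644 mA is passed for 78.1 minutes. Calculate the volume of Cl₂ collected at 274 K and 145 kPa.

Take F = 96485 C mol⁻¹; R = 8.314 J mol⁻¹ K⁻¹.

Q = I·t = 0.6440 A × 4686.0 s = 3018 C.
n(e⁻) = Q/F = 3018 / 96485 = 0.03128 mol.
2 electrons are transferred per Cl₂ molecule, so n(Cl₂) = 0.03128 / 2 = 0.01564 mol.
V = nRT/P = (0.01564 × 8.314 × 274) / (145 × 10³ Pa) = 2.46 × 10⁻⁴ m³ = 0.246 L.

0.246 L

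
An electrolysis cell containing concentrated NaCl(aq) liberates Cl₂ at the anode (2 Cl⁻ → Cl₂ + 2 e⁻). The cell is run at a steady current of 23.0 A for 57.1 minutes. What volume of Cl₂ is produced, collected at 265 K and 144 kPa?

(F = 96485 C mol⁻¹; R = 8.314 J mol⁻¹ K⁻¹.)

Q = I·t = 23.00 A × 3426.0 s = 78800 C.
n(e⁻) = Q/F = 78800 / 96485 = 0.8167 mol.
2 electrons are transferred per Cl₂ molecule, so n(Cl₂) = 0.8167 / 2 = 0.4083 mol.
V = nRT/P = (0.4083 × 8.314 × 265) / (144 × 10³ Pa) = 0.00625 m³ = 6.25 L.

6.25 L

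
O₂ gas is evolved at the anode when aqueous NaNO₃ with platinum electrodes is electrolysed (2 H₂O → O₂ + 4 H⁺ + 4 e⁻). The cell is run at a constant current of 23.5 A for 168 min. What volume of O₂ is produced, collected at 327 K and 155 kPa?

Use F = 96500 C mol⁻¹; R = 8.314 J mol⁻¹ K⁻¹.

Q = I·t = 23.50 A × 10080 s = 236900 C.
n(e⁻) = Q/F = 236900 / 96500 = 2.455 mol.
4 electrons are transferred per O₂ molecule, so n(O₂) = 2.455 / 4 = 0.6137 mol.
V = nRT/P = (0.6137 × 8.314 × 327) / (155 × 10³ Pa) = 0.0108 m³ = 10.8 L.

10.8 L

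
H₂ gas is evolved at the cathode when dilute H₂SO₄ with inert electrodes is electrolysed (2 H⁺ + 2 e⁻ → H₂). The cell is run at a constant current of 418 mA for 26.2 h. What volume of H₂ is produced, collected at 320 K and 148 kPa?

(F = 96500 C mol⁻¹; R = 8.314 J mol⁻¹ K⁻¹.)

Q = I·t = 0.4180 A × 94320 s = 39430 C.
n(e⁻) = Q/F = 39430 / 96500 = 0.4086 mol.
2 electrons are transferred per H₂ molecule, so n(H₂) = 0.4086 / 2 = 0.2043 mol.
V = nRT/P = (0.2043 × 8.314 × 320) / (148 × 10³ Pa) = 0.00367 m³ = 3.67 L.

3.67 L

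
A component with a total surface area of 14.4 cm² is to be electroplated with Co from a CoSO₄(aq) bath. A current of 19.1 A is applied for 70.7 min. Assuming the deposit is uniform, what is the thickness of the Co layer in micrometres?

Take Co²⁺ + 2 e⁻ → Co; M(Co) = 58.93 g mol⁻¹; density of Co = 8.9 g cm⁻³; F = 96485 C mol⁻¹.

1930 μm

Q = I·t = 19.10 × 4242.0 = 81020 C; n(e⁻) = 0.8397 mol.
n(Co) = n(e⁻)/2 = 0.4199 mol, so m = 0.4199 × 58.93 = 24.74 g.
Volume = m/ρ = 24.74 / 8.9 = 2.780 cm³.
Thickness = V/A = 2.780 / 14.4 = 0.193 cm = 1930 μm.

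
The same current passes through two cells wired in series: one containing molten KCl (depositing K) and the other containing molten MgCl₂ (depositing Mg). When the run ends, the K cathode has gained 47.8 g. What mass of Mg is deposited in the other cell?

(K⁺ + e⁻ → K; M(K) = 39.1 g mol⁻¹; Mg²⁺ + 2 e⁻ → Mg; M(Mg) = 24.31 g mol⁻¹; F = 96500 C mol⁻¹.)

14.9 g

n(K) = 47.8 / 39.1 = 1.223 mol.
Since K⁺ + e⁻ → K, n(e⁻) passed = 1 × 1.223 = 1.223 mol.
Cells in series carry the same charge, so the same 1.223 mol of electrons passes through cell 2.
Mg²⁺ + 2 e⁻ → Mg, so n(Mg) = 1.223 / 2 = 0.6113 mol.
m(Mg) = 0.6113 × 24.31 = 14.9 g.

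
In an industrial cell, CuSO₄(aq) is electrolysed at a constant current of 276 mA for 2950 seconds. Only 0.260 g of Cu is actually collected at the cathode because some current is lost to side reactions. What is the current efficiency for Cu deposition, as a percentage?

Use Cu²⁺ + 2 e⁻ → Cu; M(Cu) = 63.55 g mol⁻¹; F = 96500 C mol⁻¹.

Q = I·t = 0.2760 × 2950.0 = 814.2 C; n(e⁻) = 814.2/96500 = 0.008437 mol.
Theoretical n(Cu) = n(e⁻)/2 = 0.004219 mol, i.e. m_theo = 0.004219 × 63.55 = 0.2681 g.
Efficiency = m_actual / m_theo = 0.260 / 0.2681 = 97.0 %.

97.0 %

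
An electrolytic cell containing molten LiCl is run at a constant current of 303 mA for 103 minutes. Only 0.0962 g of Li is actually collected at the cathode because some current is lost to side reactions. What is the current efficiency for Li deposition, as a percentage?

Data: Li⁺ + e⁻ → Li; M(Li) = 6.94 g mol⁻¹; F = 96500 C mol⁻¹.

71.4 %

Q = I·t = 0.3030 × 6180.0 = 1873 C; n(e⁻) = 1873/96500 = 0.01940 mol.
Theoretical n(Li) = n(e⁻)/1 = 0.01940 mol, i.e. m_theo = 0.01940 × 6.94 = 0.1347 g.
Efficiency = m_actual / m_theo = 0.0962 / 0.1347 = 71.4 %.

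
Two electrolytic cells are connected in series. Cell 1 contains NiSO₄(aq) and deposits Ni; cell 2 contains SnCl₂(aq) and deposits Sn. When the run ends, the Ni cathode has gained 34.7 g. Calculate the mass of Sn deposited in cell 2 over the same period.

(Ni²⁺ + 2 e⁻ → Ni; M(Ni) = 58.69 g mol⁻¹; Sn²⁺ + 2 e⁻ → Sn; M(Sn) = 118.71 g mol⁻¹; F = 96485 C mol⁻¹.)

70.2 g

n(Ni) = 34.7 / 58.69 = 0.5912 mol.
Since Ni²⁺ + 2 e⁻ → Ni, n(e⁻) passed = 2 × 0.5912 = 1.182 mol.
Cells in series carry the same charge, so the same 1.182 mol of electrons passes through cell 2.
Sn²⁺ + 2 e⁻ → Sn, so n(Sn) = 1.182 / 2 = 0.5912 mol.
m(Sn) = 0.5912 × 118.71 = 70.2 g.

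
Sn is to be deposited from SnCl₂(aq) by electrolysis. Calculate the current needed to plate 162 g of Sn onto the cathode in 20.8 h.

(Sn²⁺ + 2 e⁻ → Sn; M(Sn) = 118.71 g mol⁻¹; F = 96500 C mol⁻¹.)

3.52 A

n(Sn) = 162 / 118.71 = 1.365 mol.
n(e⁻) = 2 × 1.365 = 2.729 mol.
Q = n(e⁻)·F = 2.729 × 96500 = 263400 C.
I = Q/t = 263400 / 74880 s = 3.52 A.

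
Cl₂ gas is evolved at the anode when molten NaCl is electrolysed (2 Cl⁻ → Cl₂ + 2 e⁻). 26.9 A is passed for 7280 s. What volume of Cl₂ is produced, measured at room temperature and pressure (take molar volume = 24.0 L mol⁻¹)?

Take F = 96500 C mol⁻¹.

24.4 L

Q = I·t = 26.90 A × 7280.0 s = 195800 C.
n(e⁻) = Q/F = 195800 / 96500 = 2.029 mol.
2 electrons are transferred per Cl₂ molecule, so n(Cl₂) = 2.029 / 2 = 1.015 mol.
V = n × V_m = 1.015 × 24.0 = 24.4 L.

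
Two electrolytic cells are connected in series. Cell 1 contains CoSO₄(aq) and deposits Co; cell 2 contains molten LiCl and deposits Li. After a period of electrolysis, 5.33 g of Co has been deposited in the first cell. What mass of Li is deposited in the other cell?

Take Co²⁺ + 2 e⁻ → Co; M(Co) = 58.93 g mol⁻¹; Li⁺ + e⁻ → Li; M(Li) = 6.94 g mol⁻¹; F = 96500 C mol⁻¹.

1.26 g

n(Co) = 5.33 / 58.93 = 0.09045 mol.
Since Co²⁺ + 2 e⁻ → Co, n(e⁻) passed = 2 × 0.09045 = 0.1809 mol.
Cells in series carry the same charge, so the same 0.1809 mol of electrons passes through cell 2.
Li⁺ + e⁻ → Li, so n(Li) = 0.1809 / 1 = 0.1809 mol.
m(Li) = 0.1809 × 6.94 = 1.26 g.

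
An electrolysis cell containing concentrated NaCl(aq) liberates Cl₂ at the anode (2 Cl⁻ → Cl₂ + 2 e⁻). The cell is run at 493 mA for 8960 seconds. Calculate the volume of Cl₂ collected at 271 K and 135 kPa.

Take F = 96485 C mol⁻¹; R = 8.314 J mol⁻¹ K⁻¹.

Q = I·t = 0.4930 A × 8960.0 s = 4417 C.
n(e⁻) = Q/F = 4417 / 96485 = 0.04578 mol.
2 electrons are transferred per Cl₂ molecule, so n(Cl₂) = 0.04578 / 2 = 0.02289 mol.
V = nRT/P = (0.02289 × 8.314 × 271) / (135 × 10³ Pa) = 3.82 × 10⁻⁴ m³ = 0.382 L.

0.382 L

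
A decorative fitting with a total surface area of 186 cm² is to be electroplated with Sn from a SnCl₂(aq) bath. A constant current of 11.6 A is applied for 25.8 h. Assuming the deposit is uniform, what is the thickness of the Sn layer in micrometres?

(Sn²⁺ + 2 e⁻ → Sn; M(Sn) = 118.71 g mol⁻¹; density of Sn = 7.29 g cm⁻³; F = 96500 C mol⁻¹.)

Q = I·t = 11.60 × 92880 = 1077000 C; n(e⁻) = 11.16 mol.
n(Sn) = n(e⁻)/2 = 5.582 mol, so m = 5.582 × 118.71 = 662.7 g.
Volume = m/ρ = 662.7 / 7.29 = 90.90 cm³.
Thickness = V/A = 90.90 / 186 = 0.489 cm = 4890 μm.

4890 μm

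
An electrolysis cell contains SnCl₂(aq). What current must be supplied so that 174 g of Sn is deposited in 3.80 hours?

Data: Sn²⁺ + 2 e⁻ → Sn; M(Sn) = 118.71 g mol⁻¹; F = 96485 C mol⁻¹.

20.7 A

n(Sn) = 174 / 118.71 = 1.466 mol.
n(e⁻) = 2 × 1.466 = 2.932 mol.
Q = n(e⁻)·F = 2.932 × 96485 = 282800 C.
I = Q/t = 282800 / 13680 s = 20.7 A.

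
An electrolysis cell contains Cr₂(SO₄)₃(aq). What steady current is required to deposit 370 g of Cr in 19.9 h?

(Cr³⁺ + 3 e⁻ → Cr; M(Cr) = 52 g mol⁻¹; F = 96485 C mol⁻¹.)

n(Cr) = 370 / 52 = 7.115 mol.
n(e⁻) = 3 × 7.115 = 21.35 mol.
Q = n(e⁻)·F = 21.35 × 96485 = 2060000 C.
I = Q/t = 2060000 / 71640 s = 28.7 A.

28.7 A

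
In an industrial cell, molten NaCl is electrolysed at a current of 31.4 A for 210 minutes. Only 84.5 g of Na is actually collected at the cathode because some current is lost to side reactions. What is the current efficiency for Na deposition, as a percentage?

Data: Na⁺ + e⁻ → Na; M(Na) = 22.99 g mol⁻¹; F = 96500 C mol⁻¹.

Q = I·t = 31.40 × 12600 = 395600 C; n(e⁻) = 395600/96500 = 4.100 mol.
Theoretical n(Na) = n(e⁻)/1 = 4.100 mol, i.e. m_theo = 4.100 × 22.99 = 94.26 g.
Efficiency = m_actual / m_theo = 84.5 / 94.26 = 89.6 %.

89.6 %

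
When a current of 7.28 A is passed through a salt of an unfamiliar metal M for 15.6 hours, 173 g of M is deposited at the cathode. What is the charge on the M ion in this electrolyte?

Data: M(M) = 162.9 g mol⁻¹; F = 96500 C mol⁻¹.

+4

Q = I·t = 7.280 A × 56160 s = 408800 C, so n(e⁻) = 408800/96500 = 4.237 mol.
n(M) deposited = 173 / 162.9 = 1.062 mol.
Electrons per atom = n(e⁻)/n(M) = 4.237 / 1.062 = 3.99 ≈ 4, so the ion is M⁴⁺.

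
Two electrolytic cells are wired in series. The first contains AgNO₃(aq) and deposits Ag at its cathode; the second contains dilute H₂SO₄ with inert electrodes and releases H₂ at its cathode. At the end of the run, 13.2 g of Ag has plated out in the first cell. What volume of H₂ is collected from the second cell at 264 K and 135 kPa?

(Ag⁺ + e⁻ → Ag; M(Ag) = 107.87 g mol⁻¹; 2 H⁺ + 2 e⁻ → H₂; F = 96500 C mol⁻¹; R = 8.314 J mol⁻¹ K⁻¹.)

n(Ag) = 13.2 / 107.87 = 0.1224 mol, so n(e⁻) = 1 × 0.1224 = 0.1224 mol.
The cells are in series, so the same 0.1224 mol of electrons passes through the second cell.
2 H⁺ + 2 e⁻ → H₂ — 2 mol e⁻ per mol H₂, so n(H₂) = 0.1224/2 = 0.06118 mol.
V = nRT/P = (0.06118 × 8.314 × 264) / (135 × 10³) = 9.95 × 10⁻⁴ m³ = 0.995 L.

0.995 L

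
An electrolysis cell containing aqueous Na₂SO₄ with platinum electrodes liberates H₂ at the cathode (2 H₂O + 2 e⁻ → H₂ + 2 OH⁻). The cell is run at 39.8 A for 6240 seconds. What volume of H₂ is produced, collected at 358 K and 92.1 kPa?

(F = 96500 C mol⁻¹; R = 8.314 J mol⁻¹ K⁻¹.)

Q = I·t = 39.80 A × 6240.0 s = 248400 C.
n(e⁻) = Q/F = 248400 / 96500 = 2.574 mol.
2 electrons are transferred per H₂ molecule, so n(H₂) = 2.574 / 2 = 1.287 mol.
V = nRT/P = (1.287 × 8.314 × 358) / (92.1 × 10³ Pa) = 0.0416 m³ = 41.6 L.

41.6 L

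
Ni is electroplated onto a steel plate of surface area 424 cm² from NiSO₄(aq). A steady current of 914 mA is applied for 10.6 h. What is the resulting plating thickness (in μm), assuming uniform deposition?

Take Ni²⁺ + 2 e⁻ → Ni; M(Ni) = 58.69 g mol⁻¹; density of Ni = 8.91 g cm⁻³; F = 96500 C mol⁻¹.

Q = I·t = 0.9140 × 38160 = 34880 C; n(e⁻) = 0.3614 mol.
n(Ni) = n(e⁻)/2 = 0.1807 mol, so m = 0.1807 × 58.69 = 10.61 g.
Volume = m/ρ = 10.61 / 8.91 = 1.190 cm³.
Thickness = V/A = 1.190 / 424 = 0.00281 cm = 28.1 μm.

28.1 μm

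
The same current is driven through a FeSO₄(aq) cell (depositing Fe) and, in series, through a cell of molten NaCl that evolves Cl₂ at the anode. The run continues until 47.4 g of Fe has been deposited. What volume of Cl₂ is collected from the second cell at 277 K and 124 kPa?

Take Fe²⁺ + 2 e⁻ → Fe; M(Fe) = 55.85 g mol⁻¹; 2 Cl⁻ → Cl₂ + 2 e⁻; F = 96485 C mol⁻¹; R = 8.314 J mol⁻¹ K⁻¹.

15.8 L

n(Fe) = 47.4 / 55.85 = 0.8487 mol, so n(e⁻) = 2 × 0.8487 = 1.697 mol.
The cells are in series, so the same 1.697 mol of electrons passes through the second cell.
2 Cl⁻ → Cl₂ + 2 e⁻ — 2 mol e⁻ per mol Cl₂, so n(Cl₂) = 1.697/2 = 0.8487 mol.
V = nRT/P = (0.8487 × 8.314 × 277) / (124 × 10³) = 0.0158 m³ = 15.8 L.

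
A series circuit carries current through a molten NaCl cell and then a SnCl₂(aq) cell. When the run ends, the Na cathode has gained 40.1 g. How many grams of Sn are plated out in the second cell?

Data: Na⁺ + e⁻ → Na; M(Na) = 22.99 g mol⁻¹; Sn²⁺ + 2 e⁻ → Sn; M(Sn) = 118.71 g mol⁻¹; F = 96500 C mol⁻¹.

n(Na) = 40.1 / 22.99 = 1.744 mol.
Since Na⁺ + e⁻ → Na, n(e⁻) passed = 1 × 1.744 = 1.744 mol.
Cells in series carry the same charge, so the same 1.744 mol of electrons passes through cell 2.
Sn²⁺ + 2 e⁻ → Sn, so n(Sn) = 1.744 / 2 = 0.8721 mol.
m(Sn) = 0.8721 × 118.71 = 104 g.

104 g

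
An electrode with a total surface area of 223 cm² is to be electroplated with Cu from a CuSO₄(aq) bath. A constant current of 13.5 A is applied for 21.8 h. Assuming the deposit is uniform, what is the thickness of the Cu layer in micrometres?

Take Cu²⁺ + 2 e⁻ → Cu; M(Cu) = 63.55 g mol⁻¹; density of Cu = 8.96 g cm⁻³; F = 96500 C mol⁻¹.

Q = I·t = 13.50 × 78480 = 1059000 C; n(e⁻) = 10.98 mol.
n(Cu) = n(e⁻)/2 = 5.490 mol, so m = 5.490 × 63.55 = 348.9 g.
Volume = m/ρ = 348.9 / 8.96 = 38.94 cm³.
Thickness = V/A = 38.94 / 223 = 0.175 cm = 1750 μm.

1750 μm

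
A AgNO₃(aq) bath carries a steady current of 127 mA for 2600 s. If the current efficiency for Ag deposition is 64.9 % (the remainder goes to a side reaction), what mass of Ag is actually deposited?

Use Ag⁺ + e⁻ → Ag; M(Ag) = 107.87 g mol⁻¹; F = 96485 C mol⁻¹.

0.240 g

Q = I·t = 0.1270 × 2600.0 = 330.2 C.
n(e⁻) = 330.2/96485 = 0.003422 mol; theoretically n(Ag) = 0.003422/1 = 0.003422 mol, m_theo = 0.3692 g.
At 64.9 % efficiency, m_actual = 0.649 × 0.3692 = 0.240 g.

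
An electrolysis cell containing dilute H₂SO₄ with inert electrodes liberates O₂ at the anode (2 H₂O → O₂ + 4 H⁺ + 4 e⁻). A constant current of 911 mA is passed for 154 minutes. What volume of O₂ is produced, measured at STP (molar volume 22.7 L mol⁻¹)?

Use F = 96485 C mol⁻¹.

0.495 L

Q = I·t = 0.9110 A × 9240.0 s = 8418 C.
n(e⁻) = Q/F = 8418 / 96485 = 0.08724 mol.
4 electrons are transferred per O₂ molecule, so n(O₂) = 0.08724 / 4 = 0.02181 mol.
V = n × V_m = 0.02181 × 22.7 = 0.495 L.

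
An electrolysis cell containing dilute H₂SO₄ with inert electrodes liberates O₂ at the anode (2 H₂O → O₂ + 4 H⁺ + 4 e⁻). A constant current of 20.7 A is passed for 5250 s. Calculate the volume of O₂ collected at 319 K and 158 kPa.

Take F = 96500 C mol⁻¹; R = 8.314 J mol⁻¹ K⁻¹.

Q = I·t = 20.70 A × 5250.0 s = 108700 C.
n(e⁻) = Q/F = 108700 / 96500 = 1.126 mol.
4 electrons are transferred per O₂ molecule, so n(O₂) = 1.126 / 4 = 0.2815 mol.
V = nRT/P = (0.2815 × 8.314 × 319) / (158 × 10³ Pa) = 0.00473 m³ = 4.73 L.

4.73 L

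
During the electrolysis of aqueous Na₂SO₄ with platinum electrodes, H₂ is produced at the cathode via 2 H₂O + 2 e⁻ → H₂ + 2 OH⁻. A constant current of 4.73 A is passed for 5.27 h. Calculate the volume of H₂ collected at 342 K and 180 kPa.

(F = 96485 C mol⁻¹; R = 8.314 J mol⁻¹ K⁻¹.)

7.35 L

Q = I·t = 4.730 A × 18972 s = 89740 C.
n(e⁻) = Q/F = 89740 / 96485 = 0.9301 mol.
2 electrons are transferred per H₂ molecule, so n(H₂) = 0.9301 / 2 = 0.4650 mol.
V = nRT/P = (0.4650 × 8.314 × 342) / (180 × 10³ Pa) = 0.00735 m³ = 7.35 L.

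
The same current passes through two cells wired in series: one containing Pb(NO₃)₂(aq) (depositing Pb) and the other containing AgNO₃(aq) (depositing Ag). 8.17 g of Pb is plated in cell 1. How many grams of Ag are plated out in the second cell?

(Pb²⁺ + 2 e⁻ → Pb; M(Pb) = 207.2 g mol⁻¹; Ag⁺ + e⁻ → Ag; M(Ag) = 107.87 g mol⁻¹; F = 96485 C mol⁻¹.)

n(Pb) = 8.17 / 207.2 = 0.03943 mol.
Since Pb²⁺ + 2 e⁻ → Pb, n(e⁻) passed = 2 × 0.03943 = 0.07886 mol.
Cells in series carry the same charge, so the same 0.07886 mol of electrons passes through cell 2.
Ag⁺ + e⁻ → Ag, so n(Ag) = 0.07886 / 1 = 0.07886 mol.
m(Ag) = 0.07886 × 107.87 = 8.51 g.

8.51 g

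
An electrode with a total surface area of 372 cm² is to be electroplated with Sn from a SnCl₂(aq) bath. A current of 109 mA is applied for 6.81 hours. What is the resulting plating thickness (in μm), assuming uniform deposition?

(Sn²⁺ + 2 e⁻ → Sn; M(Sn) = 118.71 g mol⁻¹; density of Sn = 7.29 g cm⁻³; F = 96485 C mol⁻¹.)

6.06 μm

Q = I·t = 0.1090 × 24516 = 2672 C; n(e⁻) = 0.02770 mol.
n(Sn) = n(e⁻)/2 = 0.01385 mol, so m = 0.01385 × 118.71 = 1.644 g.
Volume = m/ρ = 1.644 / 7.29 = 0.2255 cm³.
Thickness = V/A = 0.2255 / 372 = 6.06 × 10⁻⁴ cm = 6.06 μm.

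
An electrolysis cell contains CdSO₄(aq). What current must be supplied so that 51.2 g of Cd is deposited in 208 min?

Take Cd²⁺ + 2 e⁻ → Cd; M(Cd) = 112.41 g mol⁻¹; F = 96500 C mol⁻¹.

n(Cd) = 51.2 / 112.41 = 0.4555 mol.
n(e⁻) = 2 × 0.4555 = 0.9110 mol.
Q = n(e⁻)·F = 0.9110 × 96500 = 87910 C.
I = Q/t = 87910 / 12480 s = 7.04 A.

7.04 A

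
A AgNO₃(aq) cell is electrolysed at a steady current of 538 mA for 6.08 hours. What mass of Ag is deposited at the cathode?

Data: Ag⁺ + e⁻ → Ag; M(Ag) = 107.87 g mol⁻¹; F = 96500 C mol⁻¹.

13.2 g

Q = I·t = 0.5380 A × 21888 s = 11780 C.
n(e⁻) = Q/F = 11780 / 96500 = 0.1220 mol.
Ag⁺ + e⁻ → Ag, so n(Ag) = n(e⁻)/1 = 0.1220 mol.
m = n·M = 0.1220 × 107.87 = 13.2 g.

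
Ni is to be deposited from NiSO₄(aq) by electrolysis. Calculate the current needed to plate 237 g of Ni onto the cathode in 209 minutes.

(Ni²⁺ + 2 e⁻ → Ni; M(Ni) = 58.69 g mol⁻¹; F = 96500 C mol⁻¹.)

62.2 A

n(Ni) = 237 / 58.69 = 4.038 mol.
n(e⁻) = 2 × 4.038 = 8.076 mol.
Q = n(e⁻)·F = 8.076 × 96500 = 779400 C.
I = Q/t = 779400 / 12540 s = 62.2 A.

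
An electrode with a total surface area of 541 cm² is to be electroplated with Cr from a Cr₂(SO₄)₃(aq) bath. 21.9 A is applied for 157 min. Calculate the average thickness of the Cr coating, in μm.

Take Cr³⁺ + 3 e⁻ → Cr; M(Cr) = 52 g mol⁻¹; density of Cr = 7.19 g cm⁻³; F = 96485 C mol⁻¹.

Q = I·t = 21.90 × 9420.0 = 206300 C; n(e⁻) = 2.138 mol.
n(Cr) = n(e⁻)/3 = 0.7127 mol, so m = 0.7127 × 52 = 37.06 g.
Volume = m/ρ = 37.06 / 7.19 = 5.155 cm³.
Thickness = V/A = 5.155 / 541 = 0.00953 cm = 95.3 μm.

95.3 μm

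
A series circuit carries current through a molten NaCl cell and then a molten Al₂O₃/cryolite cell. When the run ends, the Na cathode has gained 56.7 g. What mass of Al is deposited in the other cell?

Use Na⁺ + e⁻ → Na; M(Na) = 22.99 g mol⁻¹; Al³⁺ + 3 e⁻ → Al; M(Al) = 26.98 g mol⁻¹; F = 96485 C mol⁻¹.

n(Na) = 56.7 / 22.99 = 2.466 mol.
Since Na⁺ + e⁻ → Na, n(e⁻) passed = 1 × 2.466 = 2.466 mol.
Cells in series carry the same charge, so the same 2.466 mol of electrons passes through cell 2.
Al³⁺ + 3 e⁻ → Al, so n(Al) = 2.466 / 3 = 0.8221 mol.
m(Al) = 0.8221 × 26.98 = 22.2 g.

22.2 g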